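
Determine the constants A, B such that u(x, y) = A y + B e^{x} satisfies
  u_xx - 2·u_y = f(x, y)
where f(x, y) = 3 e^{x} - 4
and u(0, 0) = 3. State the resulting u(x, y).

Substitute the ansatz u = A y + B e^{x} into the left-hand side.
Derivatives of the ansatz:
  u_xx = B e^{x}
  u_y = A
Term by term:
  u_xx = B e^{x}
  -2·u_y = - 2 A
So the left-hand side equals
  - 2 A + B e^{x}
This must equal f(x, y) = 3 e^{x} - 4 identically.
Matching coefficients of the independent functions:
  [constant term]:  - 2 A = -4
  [e^{x}]:  B = 3
Solving: A = 2, B = 3.
Check against the point condition:
  u(0, 0) = 3  ⟹  B = 3  ✓
Hence u(x, y) = 2 y + 3 e^{x}.

Answer: u(x, y) = 2 y + 3 e^{x}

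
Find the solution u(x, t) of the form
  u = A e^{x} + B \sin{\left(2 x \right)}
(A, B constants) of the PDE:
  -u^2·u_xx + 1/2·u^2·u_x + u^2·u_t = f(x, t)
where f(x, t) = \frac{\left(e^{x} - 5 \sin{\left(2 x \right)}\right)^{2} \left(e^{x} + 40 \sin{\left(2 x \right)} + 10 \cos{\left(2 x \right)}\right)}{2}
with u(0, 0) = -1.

Substitute the ansatz u = A e^{x} + B \sin{\left(2 x \right)} into the left-hand side.
Derivatives of the ansatz:
  u_xx = A e^{x} - 4 B \sin{\left(2 x \right)}
  u_x = A e^{x} + 2 B \cos{\left(2 x \right)}
  u_t = 0
Term by term:
  -u^2·u_xx = - A^{3} e^{3 x} + 2 A^{2} B e^{2 x} \sin{\left(2 x \right)} + 7 A B^{2} e^{x} \sin^{2}{\left(2 x \right)} + 4 B^{3} \sin^{3}{\left(2 x \right)}
  1/2·u^2·u_x = \frac{A^{3} e^{3 x}}{2} + A^{2} B e^{2 x} \sin{\left(2 x \right)} + A^{2} B e^{2 x} \cos{\left(2 x \right)} + \frac{A B^{2} e^{x} \sin^{2}{\left(2 x \right)}}{2} + 2 A B^{2} e^{x} \sin{\left(2 x \right)} \cos{\left(2 x \right)} + B^{3} \sin^{2}{\left(2 x \right)} \cos{\left(2 x \right)}
  u^2·u_t = 0
So the left-hand side equals
  - \frac{A^{3} e^{3 x}}{2} + 3 A^{2} B e^{2 x} \sin{\left(2 x \right)} + A^{2} B e^{2 x} \cos{\left(2 x \right)} + \frac{15 A B^{2} e^{x} \sin^{2}{\left(2 x \right)}}{2} + 2 A B^{2} e^{x} \sin{\left(2 x \right)} \cos{\left(2 x \right)} + 4 B^{3} \sin^{3}{\left(2 x \right)} + B^{3} \sin^{2}{\left(2 x \right)} \cos{\left(2 x \right)}
This must equal f(x, t) identically; expanded, f = \frac{e^{3 x}}{2} + 15 e^{2 x} \sin{\left(2 x \right)} + 5 e^{2 x} \cos{\left(2 x \right)} - \frac{375 e^{x} \sin^{2}{\left(2 x \right)}}{2} - 50 e^{x} \sin{\left(2 x \right)} \cos{\left(2 x \right)} + 500 \sin^{3}{\left(2 x \right)} + 125 \sin^{2}{\left(2 x \right)} \cos{\left(2 x \right)}.
Matching coefficients of the independent functions:
  [e^{x} \sin^{2}{\left(2 x \right)}]:  \frac{15 A B^{2}}{2} = - \frac{375}{2}
  [e^{2 x} \sin{\left(2 x \right)}]:  3 A^{2} B = 15
  [e^{2 x} \cos{\left(2 x \right)}]:  A^{2} B = 5
  [\sin^{2}{\left(2 x \right)} \cos{\left(2 x \right)}]:  B^{3} = 125
  [e^{x} \sin{\left(2 x \right)} \cos{\left(2 x \right)}]:  2 A B^{2} = -50
  [e^{3 x}]:  - \frac{A^{3}}{2} = \frac{1}{2}
  [\sin^{3}{\left(2 x \right)}]:  4 B^{3} = 500
Solving: A = -1, B = 5.
Check against the point condition:
  u(0, 0) = -1  ⟹  A = -1  ✓
Hence u(x, t) = - e^{x} + 5 \sin{\left(2 x \right)}.

Answer: u(x, t) = - e^{x} + 5 \sin{\left(2 x \right)}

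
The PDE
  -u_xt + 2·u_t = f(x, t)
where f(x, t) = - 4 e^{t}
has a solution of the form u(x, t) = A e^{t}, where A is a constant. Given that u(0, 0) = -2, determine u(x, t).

Substitute the ansatz u = A e^{t} into the left-hand side.
Derivatives of the ansatz:
  u_xt = 0
  u_t = A e^{t}
Term by term:
  -u_xt = 0
  2·u_t = 2 A e^{t}
So the left-hand side equals
  2 A e^{t}
This must equal f(x, t) = - 4 e^{t} identically.
Matching coefficients of the independent functions:
  [e^{t}]:  2 A = -4
Solving: A = -2.
Check against the point condition:
  u(0, 0) = -2  ⟹  A = -2  ✓
Hence u(x, t) = - 2 e^{t}.

Answer: u(x, t) = - 2 e^{t}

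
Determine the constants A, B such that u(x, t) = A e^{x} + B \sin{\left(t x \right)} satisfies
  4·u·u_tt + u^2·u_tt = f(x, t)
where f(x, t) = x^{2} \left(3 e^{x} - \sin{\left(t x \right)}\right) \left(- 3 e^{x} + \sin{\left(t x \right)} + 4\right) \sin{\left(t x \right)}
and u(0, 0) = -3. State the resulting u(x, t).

Answer: u(x, t) = - 3 e^{x} + \sin{\left(t x \right)}

Derivation:
Substitute the ansatz u = A e^{x} + B \sin{\left(t x \right)} into the left-hand side.
Derivatives of the ansatz:
  u_tt = - B x^{2} \sin{\left(t x \right)}
Term by term:
  4·u·u_tt = - 4 A B x^{2} e^{x} \sin{\left(t x \right)} - 4 B^{2} x^{2} \sin^{2}{\left(t x \right)}
  u^2·u_tt = - A^{2} B x^{2} e^{2 x} \sin{\left(t x \right)} - 2 A B^{2} x^{2} e^{x} \sin^{2}{\left(t x \right)} - B^{3} x^{2} \sin^{3}{\left(t x \right)}
So the left-hand side equals
  - A^{2} B x^{2} e^{2 x} \sin{\left(t x \right)} - 2 A B^{2} x^{2} e^{x} \sin^{2}{\left(t x \right)} - 4 A B x^{2} e^{x} \sin{\left(t x \right)} - B^{3} x^{2} \sin^{3}{\left(t x \right)} - 4 B^{2} x^{2} \sin^{2}{\left(t x \right)}
This must equal f(x, t) identically; expanded, f = - 9 x^{2} e^{2 x} \sin{\left(t x \right)} + 6 x^{2} e^{x} \sin^{2}{\left(t x \right)} + 12 x^{2} e^{x} \sin{\left(t x \right)} - x^{2} \sin^{3}{\left(t x \right)} - 4 x^{2} \sin^{2}{\left(t x \right)}.
Matching coefficients of the independent functions:
  [x^{2} \sin^{2}{\left(t x \right)}]:  - 4 B^{2} = -4
  [x^{2} \sin^{3}{\left(t x \right)}]:  - B^{3} = -1
  [x^{2} e^{x} \sin{\left(t x \right)}]:  - 4 A B = 12
  [x^{2} e^{x} \sin^{2}{\left(t x \right)}]:  - 2 A B^{2} = 6
  [x^{2} e^{2 x} \sin{\left(t x \right)}]:  - A^{2} B = -9
Solving: A = -3, B = 1.
Check against the point condition:
  u(0, 0) = -3  ⟹  A = -3  ✓
Hence u(x, t) = - 3 e^{x} + \sin{\left(t x \right)}.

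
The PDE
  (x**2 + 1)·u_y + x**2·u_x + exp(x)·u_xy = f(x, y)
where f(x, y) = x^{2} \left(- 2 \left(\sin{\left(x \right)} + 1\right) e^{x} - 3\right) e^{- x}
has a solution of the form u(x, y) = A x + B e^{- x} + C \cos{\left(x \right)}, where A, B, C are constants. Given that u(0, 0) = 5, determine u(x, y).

Substitute the ansatz u = A x + B e^{- x} + C \cos{\left(x \right)} into the left-hand side.
Derivatives of the ansatz:
  u_y = 0
  u_x = A - B e^{- x} - C \sin{\left(x \right)}
  u_xy = 0
Term by term:
  (x**2 + 1)·u_y = 0
  x**2·u_x = A x^{2} - B x^{2} e^{- x} - C x^{2} \sin{\left(x \right)}
  exp(x)·u_xy = 0
So the left-hand side equals
  A x^{2} - B x^{2} e^{- x} - C x^{2} \sin{\left(x \right)}
This must equal f(x, y) identically; expanded, f = - 2 x^{2} \sin{\left(x \right)} - 2 x^{2} - 3 x^{2} e^{- x}.
Matching coefficients of the independent functions:
  [x^{2}]:  A = -2
  [x^{2} e^{- x}]:  - B = -3
  [x^{2} \sin{\left(x \right)}]:  - C = -2
Solving: A = -2, B = 3, C = 2.
Check against the point condition:
  u(0, 0) = 5  ⟹  B + C = 5  ✓
Hence u(x, y) = - 2 x + 2 \cos{\left(x \right)} + 3 e^{- x}.

Answer: u(x, y) = - 2 x + 2 \cos{\left(x \right)} + 3 e^{- x}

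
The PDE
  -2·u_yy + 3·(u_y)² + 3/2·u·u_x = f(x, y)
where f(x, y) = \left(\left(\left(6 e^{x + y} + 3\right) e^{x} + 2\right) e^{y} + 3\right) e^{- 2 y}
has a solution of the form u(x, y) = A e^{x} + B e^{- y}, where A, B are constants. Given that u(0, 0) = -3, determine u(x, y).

Substitute the ansatz u = A e^{x} + B e^{- y} into the left-hand side.
Derivatives of the ansatz:
  u_yy = B e^{- y}
  u_y = - B e^{- y}
  u_x = A e^{x}
Term by term:
  -2·u_yy = - 2 B e^{- y}
  3·(u_y)² = 3 B^{2} e^{- 2 y}
  3/2·u·u_x = \frac{3 A^{2} e^{2 x}}{2} + \frac{3 A B e^{x} e^{- y}}{2}
So the left-hand side equals
  \frac{3 A^{2} e^{2 x}}{2} + \frac{3 A B e^{x} e^{- y}}{2} + 3 B^{2} e^{- 2 y} - 2 B e^{- y}
This must equal f(x, y) identically; expanded, f = 6 e^{2 x} + 3 e^{x} e^{- y} + 2 e^{- y} + 3 e^{- 2 y}.
Matching coefficients of the independent functions:
  [e^{x} e^{- y}]:  \frac{3 A B}{2} = 3
  [e^{2 x}]:  \frac{3 A^{2}}{2} = 6
  [e^{- 2 y}]:  3 B^{2} = 3
  [e^{- y}]:  - 2 B = 2
Solving: A = -2, B = -1.
Check against the point condition:
  u(0, 0) = -3  ⟹  A + B = -3  ✓
Hence u(x, y) = - 2 e^{x} - e^{- y}.

Answer: u(x, y) = - 2 e^{x} - e^{- y}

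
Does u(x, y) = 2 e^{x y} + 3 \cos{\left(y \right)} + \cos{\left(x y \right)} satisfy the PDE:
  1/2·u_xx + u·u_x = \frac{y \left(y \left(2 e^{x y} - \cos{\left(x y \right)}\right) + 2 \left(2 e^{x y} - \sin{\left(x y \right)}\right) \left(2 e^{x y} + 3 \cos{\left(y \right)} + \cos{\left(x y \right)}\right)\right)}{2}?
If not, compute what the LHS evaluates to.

Answer: Yes

Derivation:
Evaluate each term of the left-hand side for u = 2 e^{x y} + 3 \cos{\left(y \right)} + \cos{\left(x y \right)}.
Derivatives:
  u_xx = 2 y^{2} e^{x y} - y^{2} \cos{\left(x y \right)}
  u_x = 2 y e^{x y} - y \sin{\left(x y \right)}
Terms:
  1/2·u_xx = y^{2} \left(e^{x y} - \frac{\cos{\left(x y \right)}}{2}\right)
  u·u_x = y \left(2 e^{x y} - \sin{\left(x y \right)}\right) \left(2 e^{x y} + 3 \cos{\left(y \right)} + \cos{\left(x y \right)}\right)
Sum: LHS = \frac{y \left(y \left(2 e^{x y} - \cos{\left(x y \right)}\right) + 2 \left(2 e^{x y} - \sin{\left(x y \right)}\right) \left(2 e^{x y} + 3 \cos{\left(y \right)} + \cos{\left(x y \right)}\right)\right)}{2}
This is exactly the given right-hand side, so u is a solution.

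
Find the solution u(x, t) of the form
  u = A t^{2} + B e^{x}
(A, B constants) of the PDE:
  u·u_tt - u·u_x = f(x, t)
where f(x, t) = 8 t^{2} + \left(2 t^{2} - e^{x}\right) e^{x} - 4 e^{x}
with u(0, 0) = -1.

Substitute the ansatz u = A t^{2} + B e^{x} into the left-hand side.
Derivatives of the ansatz:
  u_tt = 2 A
  u_x = B e^{x}
Term by term:
  u·u_tt = 2 A^{2} t^{2} + 2 A B e^{x}
  -u·u_x = - A B t^{2} e^{x} - B^{2} e^{2 x}
So the left-hand side equals
  2 A^{2} t^{2} - A B t^{2} e^{x} + 2 A B e^{x} - B^{2} e^{2 x}
This must equal f(x, t) = 8 t^{2} + \left(2 t^{2} - e^{x}\right) e^{x} - 4 e^{x} identically.
Matching coefficients of the independent functions:
  [t^{2}]:  2 A^{2} = 8
  [t^{2} e^{x}]:  - A B = 2
  [e^{x}]:  2 A B = -4
  [e^{2 x}]:  - B^{2} = -1
These equations allow (A, B) = (-2, 1) or (2, -1).
Impose the point condition(s):
  u(0, 0) = -1  ⟹  B = -1
Only A = 2, B = -1 satisfies everything.
Hence u(x, t) = 2 t^{2} - e^{x}.

Answer: u(x, t) = 2 t^{2} - e^{x}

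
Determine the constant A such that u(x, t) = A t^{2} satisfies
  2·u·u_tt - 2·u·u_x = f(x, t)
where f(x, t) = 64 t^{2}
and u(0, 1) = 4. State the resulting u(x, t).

Substitute the ansatz u = A t^{2} into the left-hand side.
Derivatives of the ansatz:
  u_tt = 2 A
  u_x = 0
Term by term:
  2·u·u_tt = 4 A^{2} t^{2}
  -2·u·u_x = 0
So the left-hand side equals
  4 A^{2} t^{2}
This must equal f(x, t) = 64 t^{2} identically.
Matching coefficients of the independent functions:
  [t^{2}]:  4 A^{2} = 64
These equations allow (A) = (-4) or (4).
Impose the point condition(s):
  u(0, 1) = 4  ⟹  A = 4
Only A = 4 satisfies everything.
Hence u(x, t) = 4 t^{2}.

Answer: u(x, t) = 4 t^{2}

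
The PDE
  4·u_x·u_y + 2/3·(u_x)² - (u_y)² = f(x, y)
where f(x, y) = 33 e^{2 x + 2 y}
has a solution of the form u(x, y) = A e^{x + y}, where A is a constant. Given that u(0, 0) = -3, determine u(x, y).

Substitute the ansatz u = A e^{x + y} into the left-hand side.
Derivatives of the ansatz:
  u_x = A e^{x} e^{y}
  u_y = A e^{x} e^{y}
Term by term:
  4·u_x·u_y = 4 A^{2} e^{2 x} e^{2 y}
  2/3·(u_x)² = \frac{2 A^{2} e^{2 x} e^{2 y}}{3}
  -(u_y)² = - A^{2} e^{2 x} e^{2 y}
So the left-hand side equals
  \frac{11 A^{2} e^{2 x} e^{2 y}}{3}
This must equal f(x, y) identically; expanded, f = 33 e^{2 x} e^{2 y}.
Matching coefficients of the independent functions:
  [e^{2 x} e^{2 y}]:  \frac{11 A^{2}}{3} = 33
These equations allow (A) = (-3) or (3).
Impose the point condition(s):
  u(0, 0) = -3  ⟹  A = -3
Only A = -3 satisfies everything.
Hence u(x, y) = - 3 e^{x + y}.

Answer: u(x, y) = - 3 e^{x + y}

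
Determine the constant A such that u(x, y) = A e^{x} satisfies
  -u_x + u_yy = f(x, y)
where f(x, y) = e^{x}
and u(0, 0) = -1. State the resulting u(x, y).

Substitute the ansatz u = A e^{x} into the left-hand side.
Derivatives of the ansatz:
  u_x = A e^{x}
  u_yy = 0
Term by term:
  -u_x = - A e^{x}
  u_yy = 0
So the left-hand side equals
  - A e^{x}
This must equal f(x, y) = e^{x} identically.
Matching coefficients of the independent functions:
  [e^{x}]:  - A = 1
Solving: A = -1.
Check against the point condition:
  u(0, 0) = -1  ⟹  A = -1  ✓
Hence u(x, y) = - e^{x}.

Answer: u(x, y) = - e^{x}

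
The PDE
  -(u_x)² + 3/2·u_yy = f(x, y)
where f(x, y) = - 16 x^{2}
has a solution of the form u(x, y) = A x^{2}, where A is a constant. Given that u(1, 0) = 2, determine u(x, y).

Answer: u(x, y) = 2 x^{2}

Derivation:
Substitute the ansatz u = A x^{2} into the left-hand side.
Derivatives of the ansatz:
  u_x = 2 A x
  u_yy = 0
Term by term:
  -(u_x)² = - 4 A^{2} x^{2}
  3/2·u_yy = 0
So the left-hand side equals
  - 4 A^{2} x^{2}
This must equal f(x, y) = - 16 x^{2} identically.
Matching coefficients of the independent functions:
  [x^{2}]:  - 4 A^{2} = -16
These equations allow (A) = (-2) or (2).
Impose the point condition(s):
  u(1, 0) = 2  ⟹  A = 2
Only A = 2 satisfies everything.
Hence u(x, y) = 2 x^{2}.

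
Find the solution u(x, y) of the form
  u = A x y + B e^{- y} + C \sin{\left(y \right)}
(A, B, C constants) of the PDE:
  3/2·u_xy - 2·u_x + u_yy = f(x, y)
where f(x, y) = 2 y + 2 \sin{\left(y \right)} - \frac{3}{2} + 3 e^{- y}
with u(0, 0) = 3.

Answer: u(x, y) = - x y - 2 \sin{\left(y \right)} + 3 e^{- y}

Derivation:
Substitute the ansatz u = A x y + B e^{- y} + C \sin{\left(y \right)} into the left-hand side.
Derivatives of the ansatz:
  u_xy = A
  u_x = A y
  u_yy = B e^{- y} - C \sin{\left(y \right)}
Term by term:
  3/2·u_xy = \frac{3 A}{2}
  -2·u_x = - 2 A y
  u_yy = B e^{- y} - C \sin{\left(y \right)}
So the left-hand side equals
  - 2 A y + \frac{3 A}{2} + B e^{- y} - C \sin{\left(y \right)}
This must equal f(x, y) = 2 y + 2 \sin{\left(y \right)} - \frac{3}{2} + 3 e^{- y} identically.
Matching coefficients of the independent functions:
  [constant term]:  \frac{3 A}{2} = - \frac{3}{2}
  [y]:  - 2 A = 2
  [e^{- y}]:  B = 3
  [\sin{\left(y \right)}]:  - C = 2
Solving: A = -1, B = 3, C = -2.
Check against the point condition:
  u(0, 0) = 3  ⟹  B = 3  ✓
Hence u(x, y) = - x y - 2 \sin{\left(y \right)} + 3 e^{- y}.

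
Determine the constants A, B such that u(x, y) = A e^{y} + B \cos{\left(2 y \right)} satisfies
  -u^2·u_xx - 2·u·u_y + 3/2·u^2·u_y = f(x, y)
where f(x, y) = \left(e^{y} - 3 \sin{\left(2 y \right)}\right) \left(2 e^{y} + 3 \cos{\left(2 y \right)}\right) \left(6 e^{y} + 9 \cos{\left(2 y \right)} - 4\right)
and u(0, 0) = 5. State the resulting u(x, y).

Answer: u(x, y) = 2 e^{y} + 3 \cos{\left(2 y \right)}

Derivation:
Substitute the ansatz u = A e^{y} + B \cos{\left(2 y \right)} into the left-hand side.
Derivatives of the ansatz:
  u_xx = 0
  u_y = A e^{y} - 2 B \sin{\left(2 y \right)}
Term by term:
  -u^2·u_xx = 0
  -2·u·u_y = - 2 A^{2} e^{2 y} + 4 A B e^{y} \sin{\left(2 y \right)} - 2 A B e^{y} \cos{\left(2 y \right)} + 4 B^{2} \sin{\left(2 y \right)} \cos{\left(2 y \right)}
  3/2·u^2·u_y = \frac{3 A^{3} e^{3 y}}{2} - 3 A^{2} B e^{2 y} \sin{\left(2 y \right)} + 3 A^{2} B e^{2 y} \cos{\left(2 y \right)} - 6 A B^{2} e^{y} \sin{\left(2 y \right)} \cos{\left(2 y \right)} + \frac{3 A B^{2} e^{y} \cos^{2}{\left(2 y \right)}}{2} - 3 B^{3} \sin{\left(2 y \right)} \cos^{2}{\left(2 y \right)}
So the left-hand side equals
  \frac{3 A^{3} e^{3 y}}{2} - 3 A^{2} B e^{2 y} \sin{\left(2 y \right)} + 3 A^{2} B e^{2 y} \cos{\left(2 y \right)} - 2 A^{2} e^{2 y} - 6 A B^{2} e^{y} \sin{\left(2 y \right)} \cos{\left(2 y \right)} + \frac{3 A B^{2} e^{y} \cos^{2}{\left(2 y \right)}}{2} + 4 A B e^{y} \sin{\left(2 y \right)} - 2 A B e^{y} \cos{\left(2 y \right)} - 3 B^{3} \sin{\left(2 y \right)} \cos^{2}{\left(2 y \right)} + 4 B^{2} \sin{\left(2 y \right)} \cos{\left(2 y \right)}
This must equal f(x, y) identically; expanded, f = 12 e^{3 y} - 36 e^{2 y} \sin{\left(2 y \right)} + 36 e^{2 y} \cos{\left(2 y \right)} - 8 e^{2 y} - 108 e^{y} \sin{\left(2 y \right)} \cos{\left(2 y \right)} + 24 e^{y} \sin{\left(2 y \right)} + 27 e^{y} \cos^{2}{\left(2 y \right)} - 12 e^{y} \cos{\left(2 y \right)} - 81 \sin{\left(2 y \right)} \cos^{2}{\left(2 y \right)} + 36 \sin{\left(2 y \right)} \cos{\left(2 y \right)}.
Matching coefficients of the independent functions:
  [e^{y} \sin{\left(2 y \right)}]:  4 A B = 24
  [e^{y} \cos{\left(2 y \right)}]:  - 2 A B = -12
  [e^{y} \cos^{2}{\left(2 y \right)}]:  \frac{3 A B^{2}}{2} = 27
  [e^{2 y} \sin{\left(2 y \right)}]:  - 3 A^{2} B = -36
  [e^{2 y} \cos{\left(2 y \right)}]:  3 A^{2} B = 36
  [\sin{\left(2 y \right)} \cos{\left(2 y \right)}]:  4 B^{2} = 36
  [\sin{\left(2 y \right)} \cos^{2}{\left(2 y \right)}]:  - 3 B^{3} = -81
  [e^{y} \sin{\left(2 y \right)} \cos{\left(2 y \right)}]:  - 6 A B^{2} = -108
  [e^{2 y}]:  - 2 A^{2} = -8
  [e^{3 y}]:  \frac{3 A^{3}}{2} = 12
Solving: A = 2, B = 3.
Check against the point condition:
  u(0, 0) = 5  ⟹  A + B = 5  ✓
Hence u(x, y) = 2 e^{y} + 3 \cos{\left(2 y \right)}.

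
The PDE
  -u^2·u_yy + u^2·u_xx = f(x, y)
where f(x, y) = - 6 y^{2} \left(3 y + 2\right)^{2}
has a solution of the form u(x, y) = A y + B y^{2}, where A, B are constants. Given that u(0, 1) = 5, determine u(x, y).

Substitute the ansatz u = A y + B y^{2} into the left-hand side.
Derivatives of the ansatz:
  u_yy = 2 B
  u_xx = 0
Term by term:
  -u^2·u_yy = - 2 A^{2} B y^{2} - 4 A B^{2} y^{3} - 2 B^{3} y^{4}
  u^2·u_xx = 0
So the left-hand side equals
  - 2 A^{2} B y^{2} - 4 A B^{2} y^{3} - 2 B^{3} y^{4}
This must equal f(x, y) identically; expanded, f = - 54 y^{4} - 72 y^{3} - 24 y^{2}.
Matching coefficients of the independent functions:
  [y^{2}]:  - 2 A^{2} B = -24
  [y^{3}]:  - 4 A B^{2} = -72
  [y^{4}]:  - 2 B^{3} = -54
Solving: A = 2, B = 3.
Check against the point condition:
  u(0, 1) = 5  ⟹  A + B = 5  ✓
Hence u(x, y) = 3 y^{2} + 2 y.

Answer: u(x, y) = 3 y^{2} + 2 y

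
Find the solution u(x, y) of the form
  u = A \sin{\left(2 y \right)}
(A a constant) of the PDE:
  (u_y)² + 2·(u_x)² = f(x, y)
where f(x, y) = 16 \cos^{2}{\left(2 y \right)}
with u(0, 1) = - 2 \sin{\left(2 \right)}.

Answer: u(x, y) = - 2 \sin{\left(2 y \right)}

Derivation:
Substitute the ansatz u = A \sin{\left(2 y \right)} into the left-hand side.
Derivatives of the ansatz:
  u_y = 2 A \cos{\left(2 y \right)}
  u_x = 0
Term by term:
  (u_y)² = 4 A^{2} \cos^{2}{\left(2 y \right)}
  2·(u_x)² = 0
So the left-hand side equals
  4 A^{2} \cos^{2}{\left(2 y \right)}
This must equal f(x, y) = 16 \cos^{2}{\left(2 y \right)} identically.
Matching coefficients of the independent functions:
  [\cos^{2}{\left(2 y \right)}]:  4 A^{2} = 16
These equations allow (A) = (-2) or (2).
Impose the point condition(s):
  u(0, 1) = - 2 \sin{\left(2 \right)}  ⟹  A \sin{\left(2 \right)} = - 2 \sin{\left(2 \right)}
Only A = -2 satisfies everything.
Hence u(x, y) = - 2 \sin{\left(2 y \right)}.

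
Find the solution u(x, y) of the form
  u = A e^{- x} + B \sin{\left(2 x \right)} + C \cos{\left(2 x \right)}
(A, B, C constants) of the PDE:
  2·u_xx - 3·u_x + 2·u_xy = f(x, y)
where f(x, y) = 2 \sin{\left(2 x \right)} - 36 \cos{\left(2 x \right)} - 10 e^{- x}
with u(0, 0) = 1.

Answer: u(x, y) = 2 \sin{\left(2 x \right)} + 3 \cos{\left(2 x \right)} - 2 e^{- x}

Derivation:
Substitute the ansatz u = A e^{- x} + B \sin{\left(2 x \right)} + C \cos{\left(2 x \right)} into the left-hand side.
Derivatives of the ansatz:
  u_xx = A e^{- x} - 4 B \sin{\left(2 x \right)} - 4 C \cos{\left(2 x \right)}
  u_x = - A e^{- x} + 2 B \cos{\left(2 x \right)} - 2 C \sin{\left(2 x \right)}
  u_xy = 0
Term by term:
  2·u_xx = 2 A e^{- x} - 8 B \sin{\left(2 x \right)} - 8 C \cos{\left(2 x \right)}
  -3·u_x = 3 A e^{- x} - 6 B \cos{\left(2 x \right)} + 6 C \sin{\left(2 x \right)}
  2·u_xy = 0
So the left-hand side equals
  5 A e^{- x} - 8 B \sin{\left(2 x \right)} - 6 B \cos{\left(2 x \right)} + 6 C \sin{\left(2 x \right)} - 8 C \cos{\left(2 x \right)}
This must equal f(x, y) = 2 \sin{\left(2 x \right)} - 36 \cos{\left(2 x \right)} - 10 e^{- x} identically.
Matching coefficients of the independent functions:
  [e^{- x}]:  5 A = -10
  [\sin{\left(2 x \right)}]:  - 8 B + 6 C = 2
  [\cos{\left(2 x \right)}]:  - 6 B - 8 C = -36
Solving: A = -2, B = 2, C = 3.
Check against the point condition:
  u(0, 0) = 1  ⟹  A + C = 1  ✓
Hence u(x, y) = 2 \sin{\left(2 x \right)} + 3 \cos{\left(2 x \right)} - 2 e^{- x}.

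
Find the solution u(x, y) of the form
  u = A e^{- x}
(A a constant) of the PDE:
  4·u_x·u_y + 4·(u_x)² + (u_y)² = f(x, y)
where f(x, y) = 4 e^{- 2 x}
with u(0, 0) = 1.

Substitute the ansatz u = A e^{- x} into the left-hand side.
Derivatives of the ansatz:
  u_x = - A e^{- x}
  u_y = 0
Term by term:
  4·u_x·u_y = 0
  4·(u_x)² = 4 A^{2} e^{- 2 x}
  (u_y)² = 0
So the left-hand side equals
  4 A^{2} e^{- 2 x}
This must equal f(x, y) = 4 e^{- 2 x} identically.
Matching coefficients of the independent functions:
  [e^{- 2 x}]:  4 A^{2} = 4
These equations allow (A) = (-1) or (1).
Impose the point condition(s):
  u(0, 0) = 1  ⟹  A = 1
Only A = 1 satisfies everything.
Hence u(x, y) = e^{- x}.

Answer: u(x, y) = e^{- x}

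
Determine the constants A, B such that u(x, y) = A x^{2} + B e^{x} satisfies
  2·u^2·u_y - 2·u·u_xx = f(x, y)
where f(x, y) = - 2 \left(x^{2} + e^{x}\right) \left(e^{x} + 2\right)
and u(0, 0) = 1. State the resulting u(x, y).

Substitute the ansatz u = A x^{2} + B e^{x} into the left-hand side.
Derivatives of the ansatz:
  u_y = 0
  u_xx = 2 A + B e^{x}
Term by term:
  2·u^2·u_y = 0
  -2·u·u_xx = - 4 A^{2} x^{2} - 2 A B x^{2} e^{x} - 4 A B e^{x} - 2 B^{2} e^{2 x}
So the left-hand side equals
  - 4 A^{2} x^{2} - 2 A B x^{2} e^{x} - 4 A B e^{x} - 2 B^{2} e^{2 x}
This must equal f(x, y) identically; expanded, f = - 2 x^{2} e^{x} - 4 x^{2} - 2 e^{2 x} - 4 e^{x}.
Matching coefficients of the independent functions:
  [x^{2}]:  - 4 A^{2} = -4
  [x^{2} e^{x}]:  - 2 A B = -2
  [e^{x}]:  - 4 A B = -4
  [e^{2 x}]:  - 2 B^{2} = -2
These equations allow (A, B) = (-1, -1) or (1, 1).
Impose the point condition(s):
  u(0, 0) = 1  ⟹  B = 1
Only A = 1, B = 1 satisfies everything.
Hence u(x, y) = x^{2} + e^{x}.

Answer: u(x, y) = x^{2} + e^{x}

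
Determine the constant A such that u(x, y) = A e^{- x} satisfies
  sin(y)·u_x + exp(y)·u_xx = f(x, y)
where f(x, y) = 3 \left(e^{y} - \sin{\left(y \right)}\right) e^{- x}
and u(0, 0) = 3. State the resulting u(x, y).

Substitute the ansatz u = A e^{- x} into the left-hand side.
Derivatives of the ansatz:
  u_x = - A e^{- x}
  u_xx = A e^{- x}
Term by term:
  sin(y)·u_x = - A e^{- x} \sin{\left(y \right)}
  exp(y)·u_xx = A e^{- x} e^{y}
So the left-hand side equals
  A e^{- x} e^{y} - A e^{- x} \sin{\left(y \right)}
This must equal f(x, y) identically; expanded, f = 3 e^{- x} e^{y} - 3 e^{- x} \sin{\left(y \right)}.
Matching coefficients of the independent functions:
  [e^{- x} e^{y}]:  A = 3
  [e^{- x} \sin{\left(y \right)}]:  - A = -3
Solving: A = 3.
Check against the point condition:
  u(0, 0) = 3  ⟹  A = 3  ✓
Hence u(x, y) = 3 e^{- x}.

Answer: u(x, y) = 3 e^{- x}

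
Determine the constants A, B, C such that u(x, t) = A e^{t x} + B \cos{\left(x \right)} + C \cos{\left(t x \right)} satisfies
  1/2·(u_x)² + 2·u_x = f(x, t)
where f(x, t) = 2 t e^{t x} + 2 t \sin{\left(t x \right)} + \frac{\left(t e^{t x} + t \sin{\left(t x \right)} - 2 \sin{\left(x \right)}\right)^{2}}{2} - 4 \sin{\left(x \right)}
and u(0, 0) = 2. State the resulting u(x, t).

Substitute the ansatz u = A e^{t x} + B \cos{\left(x \right)} + C \cos{\left(t x \right)} into the left-hand side.
Derivatives of the ansatz:
  u_x = A t e^{t x} - B \sin{\left(x \right)} - C t \sin{\left(t x \right)}
Term by term:
  1/2·(u_x)² = \frac{A^{2} t^{2} e^{2 t x}}{2} - A B t e^{t x} \sin{\left(x \right)} - A C t^{2} e^{t x} \sin{\left(t x \right)} + \frac{B^{2} \sin^{2}{\left(x \right)}}{2} + B C t \sin{\left(x \right)} \sin{\left(t x \right)} + \frac{C^{2} t^{2} \sin^{2}{\left(t x \right)}}{2}
  2·u_x = 2 A t e^{t x} - 2 B \sin{\left(x \right)} - 2 C t \sin{\left(t x \right)}
So the left-hand side equals
  \frac{A^{2} t^{2} e^{2 t x}}{2} - A B t e^{t x} \sin{\left(x \right)} - A C t^{2} e^{t x} \sin{\left(t x \right)} + 2 A t e^{t x} + \frac{B^{2} \sin^{2}{\left(x \right)}}{2} + B C t \sin{\left(x \right)} \sin{\left(t x \right)} - 2 B \sin{\left(x \right)} + \frac{C^{2} t^{2} \sin^{2}{\left(t x \right)}}{2} - 2 C t \sin{\left(t x \right)}
This must equal f(x, t) identically; expanded, f = \frac{t^{2} e^{2 t x}}{2} + t^{2} e^{t x} \sin{\left(t x \right)} + \frac{t^{2} \sin^{2}{\left(t x \right)}}{2} - 2 t e^{t x} \sin{\left(x \right)} + 2 t e^{t x} - 2 t \sin{\left(x \right)} \sin{\left(t x \right)} + 2 t \sin{\left(t x \right)} + 2 \sin^{2}{\left(x \right)} - 4 \sin{\left(x \right)}.
Matching coefficients of the independent functions:
  [t e^{t x}]:  2 A = 2
  [t \sin{\left(t x \right)}]:  - 2 C = 2
  [t^{2} e^{2 t x}]:  \frac{A^{2}}{2} = \frac{1}{2}
  [t^{2} \sin^{2}{\left(t x \right)}]:  \frac{C^{2}}{2} = \frac{1}{2}
  [t e^{t x} \sin{\left(x \right)}]:  - A B = -2
  [t \sin{\left(x \right)} \sin{\left(t x \right)}]:  B C = -2
  [t^{2} e^{t x} \sin{\left(t x \right)}]:  - A C = 1
  [\sin{\left(x \right)}]:  - 2 B = -4
  [\sin^{2}{\left(x \right)}]:  \frac{B^{2}}{2} = 2
Solving: A = 1, B = 2, C = -1.
Check against the point condition:
  u(0, 0) = 2  ⟹  A + B + C = 2  ✓
Hence u(x, t) = e^{t x} + 2 \cos{\left(x \right)} - \cos{\left(t x \right)}.

Answer: u(x, t) = e^{t x} + 2 \cos{\left(x \right)} - \cos{\left(t x \right)}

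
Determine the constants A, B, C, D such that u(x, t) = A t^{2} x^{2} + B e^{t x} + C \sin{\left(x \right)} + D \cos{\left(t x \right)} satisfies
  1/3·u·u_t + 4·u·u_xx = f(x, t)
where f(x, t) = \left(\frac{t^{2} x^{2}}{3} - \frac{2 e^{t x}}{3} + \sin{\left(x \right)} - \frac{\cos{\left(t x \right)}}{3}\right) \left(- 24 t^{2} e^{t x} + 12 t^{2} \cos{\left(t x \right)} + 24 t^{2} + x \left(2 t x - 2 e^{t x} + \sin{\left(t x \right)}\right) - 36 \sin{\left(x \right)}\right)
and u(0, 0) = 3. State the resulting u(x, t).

Substitute the ansatz u = A t^{2} x^{2} + B e^{t x} + C \sin{\left(x \right)} + D \cos{\left(t x \right)} into the left-hand side.
Derivatives of the ansatz:
  u_t = 2 A t x^{2} + B x e^{t x} - D x \sin{\left(t x \right)}
  u_xx = 2 A t^{2} + B t^{2} e^{t x} - C \sin{\left(x \right)} - D t^{2} \cos{\left(t x \right)}
Term by term:
  1/3·u·u_t = \frac{2 A^{2} t^{3} x^{4}}{3} + \frac{A B t^{2} x^{3} e^{t x}}{3} + \frac{2 A B t x^{2} e^{t x}}{3} + \frac{2 A C t x^{2} \sin{\left(x \right)}}{3} - \frac{A D t^{2} x^{3} \sin{\left(t x \right)}}{3} + \frac{2 A D t x^{2} \cos{\left(t x \right)}}{3} + \frac{B^{2} x e^{2 t x}}{3} + \frac{B C x e^{t x} \sin{\left(x \right)}}{3} - \frac{B D x e^{t x} \sin{\left(t x \right)}}{3} + \frac{B D x e^{t x} \cos{\left(t x \right)}}{3} - \frac{C D x \sin{\left(x \right)} \sin{\left(t x \right)}}{3} - \frac{D^{2} x \sin{\left(t x \right)} \cos{\left(t x \right)}}{3}
  4·u·u_xx = 8 A^{2} t^{4} x^{2} + 4 A B t^{4} x^{2} e^{t x} + 8 A B t^{2} e^{t x} - 4 A C t^{2} x^{2} \sin{\left(x \right)} + 8 A C t^{2} \sin{\left(x \right)} - 4 A D t^{4} x^{2} \cos{\left(t x \right)} + 8 A D t^{2} \cos{\left(t x \right)} + 4 B^{2} t^{2} e^{2 t x} + 4 B C t^{2} e^{t x} \sin{\left(x \right)} - 4 B C e^{t x} \sin{\left(x \right)} - 4 C^{2} \sin^{2}{\left(x \right)} - 4 C D t^{2} \sin{\left(x \right)} \cos{\left(t x \right)} - 4 C D \sin{\left(x \right)} \cos{\left(t x \right)} - 4 D^{2} t^{2} \cos^{2}{\left(t x \right)}
Sum these and collect like terms in the independent variables.
This must equal f(x, t) identically; expanded, f = - 8 t^{4} x^{2} e^{t x} + 4 t^{4} x^{2} \cos{\left(t x \right)} + 8 t^{4} x^{2} + \frac{2 t^{3} x^{4}}{3} - \frac{2 t^{2} x^{3} e^{t x}}{3} + \frac{t^{2} x^{3} \sin{\left(t x \right)}}{3} - 12 t^{2} x^{2} \sin{\left(x \right)} + 16 t^{2} e^{2 t x} - 24 t^{2} e^{t x} \sin{\left(x \right)} - 16 t^{2} e^{t x} + 12 t^{2} \sin{\left(x \right)} \cos{\left(t x \right)} + 24 t^{2} \sin{\left(x \right)} - 4 t^{2} \cos^{2}{\left(t x \right)} - 8 t^{2} \cos{\left(t x \right)} - \frac{4 t x^{2} e^{t x}}{3} + 2 t x^{2} \sin{\left(x \right)} - \frac{2 t x^{2} \cos{\left(t x \right)}}{3} + \frac{4 x e^{2 t x}}{3} - 2 x e^{t x} \sin{\left(x \right)} - \frac{2 x e^{t x} \sin{\left(t x \right)}}{3} + \frac{2 x e^{t x} \cos{\left(t x \right)}}{3} + x \sin{\left(x \right)} \sin{\left(t x \right)} - \frac{x \sin{\left(t x \right)} \cos{\left(t x \right)}}{3} + 24 e^{t x} \sin{\left(x \right)} - 36 \sin^{2}{\left(x \right)} + 12 \sin{\left(x \right)} \cos{\left(t x \right)}.
Matching coefficients of the independent functions:
(each divided by its leading coefficient; functions giving the same equation are listed together)
  [t^{2} e^{t x}, t x^{2} e^{t x}, t^{2} x^{3} e^{t x}, …]:  A B + 2 = 0
  [t^{2} e^{2 t x}, x e^{2 t x}]:  B^{2} - 4 = 0
  [t^{2} \sin{\left(x \right)}, t x^{2} \sin{\left(x \right)}, t^{2} x^{2} \sin{\left(x \right)}]:  A C - 3 = 0
  [t^{2} \cos{\left(t x \right)}, t x^{2} \cos{\left(t x \right)}, t^{2} x^{3} \sin{\left(t x \right)}, …]:  A D + 1 = 0
  [t^{2} \cos^{2}{\left(t x \right)}, x \sin{\left(t x \right)} \cos{\left(t x \right)}]:  D^{2} - 1 = 0
  [t^{3} x^{4}, t^{4} x^{2}]:  A^{2} - 1 = 0
  [e^{t x} \sin{\left(x \right)}, t^{2} e^{t x} \sin{\left(x \right)}, x e^{t x} \sin{\left(x \right)}]:  B C + 6 = 0
  [\sin{\left(x \right)} \cos{\left(t x \right)}, t^{2} \sin{\left(x \right)} \cos{\left(t x \right)}, x \sin{\left(x \right)} \sin{\left(t x \right)}]:  C D + 3 = 0
  [x e^{t x} \sin{\left(t x \right)}, x e^{t x} \cos{\left(t x \right)}]:  B D - 2 = 0
  [\sin^{2}{\left(x \right)}]:  C^{2} - 9 = 0
These equations allow (A, B, C, D) = (-1, 2, -3, 1) or (1, -2, 3, -1).
Impose the point condition(s):
  u(0, 0) = 3  ⟹  B + D = 3
Only A = -1, B = 2, C = -3, D = 1 satisfies everything.
Hence u(x, t) = - t^{2} x^{2} + 2 e^{t x} - 3 \sin{\left(x \right)} + \cos{\left(t x \right)}.

Answer: u(x, t) = - t^{2} x^{2} + 2 e^{t x} - 3 \sin{\left(x \right)} + \cos{\left(t x \right)}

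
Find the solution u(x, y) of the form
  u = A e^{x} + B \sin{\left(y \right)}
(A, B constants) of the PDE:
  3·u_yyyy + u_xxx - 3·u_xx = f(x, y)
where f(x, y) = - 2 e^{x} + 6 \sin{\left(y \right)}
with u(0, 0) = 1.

Substitute the ansatz u = A e^{x} + B \sin{\left(y \right)} into the left-hand side.
Derivatives of the ansatz:
  u_yyyy = B \sin{\left(y \right)}
  u_xxx = A e^{x}
  u_xx = A e^{x}
Term by term:
  3·u_yyyy = 3 B \sin{\left(y \right)}
  u_xxx = A e^{x}
  -3·u_xx = - 3 A e^{x}
So the left-hand side equals
  - 2 A e^{x} + 3 B \sin{\left(y \right)}
This must equal f(x, y) = - 2 e^{x} + 6 \sin{\left(y \right)} identically.
Matching coefficients of the independent functions:
  [e^{x}]:  - 2 A = -2
  [\sin{\left(y \right)}]:  3 B = 6
Solving: A = 1, B = 2.
Check against the point condition:
  u(0, 0) = 1  ⟹  A = 1  ✓
Hence u(x, y) = e^{x} + 2 \sin{\left(y \right)}.

Answer: u(x, y) = e^{x} + 2 \sin{\left(y \right)}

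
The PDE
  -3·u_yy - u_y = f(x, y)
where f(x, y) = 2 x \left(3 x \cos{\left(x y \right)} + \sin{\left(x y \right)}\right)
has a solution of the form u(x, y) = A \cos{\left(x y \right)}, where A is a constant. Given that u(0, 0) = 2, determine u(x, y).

Substitute the ansatz u = A \cos{\left(x y \right)} into the left-hand side.
Derivatives of the ansatz:
  u_yy = - A x^{2} \cos{\left(x y \right)}
  u_y = - A x \sin{\left(x y \right)}
Term by term:
  -3·u_yy = 3 A x^{2} \cos{\left(x y \right)}
  -u_y = A x \sin{\left(x y \right)}
So the left-hand side equals
  3 A x^{2} \cos{\left(x y \right)} + A x \sin{\left(x y \right)}
This must equal f(x, y) identically; expanded, f = 6 x^{2} \cos{\left(x y \right)} + 2 x \sin{\left(x y \right)}.
Matching coefficients of the independent functions:
  [x \sin{\left(x y \right)}]:  A = 2
  [x^{2} \cos{\left(x y \right)}]:  3 A = 6
Solving: A = 2.
Check against the point condition:
  u(0, 0) = 2  ⟹  A = 2  ✓
Hence u(x, y) = 2 \cos{\left(x y \right)}.

Answer: u(x, y) = 2 \cos{\left(x y \right)}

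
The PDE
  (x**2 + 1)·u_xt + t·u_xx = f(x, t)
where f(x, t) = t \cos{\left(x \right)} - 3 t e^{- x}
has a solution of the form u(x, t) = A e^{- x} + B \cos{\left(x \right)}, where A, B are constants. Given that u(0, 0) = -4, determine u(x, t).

Answer: u(x, t) = - \cos{\left(x \right)} - 3 e^{- x}

Derivation:
Substitute the ansatz u = A e^{- x} + B \cos{\left(x \right)} into the left-hand side.
Derivatives of the ansatz:
  u_xt = 0
  u_xx = A e^{- x} - B \cos{\left(x \right)}
Term by term:
  (x**2 + 1)·u_xt = 0
  t·u_xx = A t e^{- x} - B t \cos{\left(x \right)}
So the left-hand side equals
  A t e^{- x} - B t \cos{\left(x \right)}
This must equal f(x, t) = t \cos{\left(x \right)} - 3 t e^{- x} identically.
Matching coefficients of the independent functions:
  [t e^{- x}]:  A = -3
  [t \cos{\left(x \right)}]:  - B = 1
Solving: A = -3, B = -1.
Check against the point condition:
  u(0, 0) = -4  ⟹  A + B = -4  ✓
Hence u(x, t) = - \cos{\left(x \right)} - 3 e^{- x}.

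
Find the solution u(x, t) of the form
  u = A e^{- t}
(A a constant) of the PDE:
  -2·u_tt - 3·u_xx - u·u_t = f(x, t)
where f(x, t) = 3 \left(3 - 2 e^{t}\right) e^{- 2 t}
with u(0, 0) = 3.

Answer: u(x, t) = 3 e^{- t}

Derivation:
Substitute the ansatz u = A e^{- t} into the left-hand side.
Derivatives of the ansatz:
  u_tt = A e^{- t}
  u_xx = 0
  u_t = - A e^{- t}
Term by term:
  -2·u_tt = - 2 A e^{- t}
  -3·u_xx = 0
  -u·u_t = A^{2} e^{- 2 t}
So the left-hand side equals
  A^{2} e^{- 2 t} - 2 A e^{- t}
This must equal f(x, t) identically; expanded, f = - 6 e^{- t} + 9 e^{- 2 t}.
Matching coefficients of the independent functions:
  [e^{- 2 t}]:  A^{2} = 9
  [e^{- t}]:  - 2 A = -6
Solving: A = 3.
Check against the point condition:
  u(0, 0) = 3  ⟹  A = 3  ✓
Hence u(x, t) = 3 e^{- t}.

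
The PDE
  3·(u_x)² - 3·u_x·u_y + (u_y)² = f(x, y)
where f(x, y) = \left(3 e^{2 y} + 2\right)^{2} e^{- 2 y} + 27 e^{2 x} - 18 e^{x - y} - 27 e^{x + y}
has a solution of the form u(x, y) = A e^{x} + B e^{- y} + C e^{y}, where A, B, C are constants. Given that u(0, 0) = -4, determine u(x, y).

Substitute the ansatz u = A e^{x} + B e^{- y} + C e^{y} into the left-hand side.
Derivatives of the ansatz:
  u_x = A e^{x}
  u_y = - B e^{- y} + C e^{y}
Term by term:
  3·(u_x)² = 3 A^{2} e^{2 x}
  -3·u_x·u_y = 3 A B e^{x} e^{- y} - 3 A C e^{x} e^{y}
  (u_y)² = B^{2} e^{- 2 y} - 2 B C + C^{2} e^{2 y}
So the left-hand side equals
  3 A^{2} e^{2 x} + 3 A B e^{x} e^{- y} - 3 A C e^{x} e^{y} + B^{2} e^{- 2 y} - 2 B C + C^{2} e^{2 y}
This must equal f(x, y) identically; expanded, f = 27 e^{2 x} - 27 e^{x} e^{y} - 18 e^{x} e^{- y} + 9 e^{2 y} + 12 + 4 e^{- 2 y}.
Matching coefficients of the independent functions:
  [constant term]:  - 2 B C = 12
  [e^{x} e^{- y}]:  3 A B = -18
  [e^{x} e^{y}]:  - 3 A C = -27
  [e^{2 x}]:  3 A^{2} = 27
  [e^{- 2 y}]:  B^{2} = 4
  [e^{2 y}]:  C^{2} = 9
These equations allow (A, B, C) = (-3, 2, -3) or (3, -2, 3).
Impose the point condition(s):
  u(0, 0) = -4  ⟹  A + B + C = -4
Only A = -3, B = 2, C = -3 satisfies everything.
Hence u(x, y) = - 3 e^{x} - 3 e^{y} + 2 e^{- y}.

Answer: u(x, y) = - 3 e^{x} - 3 e^{y} + 2 e^{- y}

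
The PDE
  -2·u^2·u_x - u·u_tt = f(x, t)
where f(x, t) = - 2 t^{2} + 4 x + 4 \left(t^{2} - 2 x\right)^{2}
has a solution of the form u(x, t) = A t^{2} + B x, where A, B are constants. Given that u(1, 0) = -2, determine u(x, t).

Answer: u(x, t) = t^{2} - 2 x

Derivation:
Substitute the ansatz u = A t^{2} + B x into the left-hand side.
Derivatives of the ansatz:
  u_x = B
  u_tt = 2 A
Term by term:
  -2·u^2·u_x = - 2 A^{2} B t^{4} - 4 A B^{2} t^{2} x - 2 B^{3} x^{2}
  -u·u_tt = - 2 A^{2} t^{2} - 2 A B x
So the left-hand side equals
  - 2 A^{2} B t^{4} - 2 A^{2} t^{2} - 4 A B^{2} t^{2} x - 2 A B x - 2 B^{3} x^{2}
This must equal f(x, t) identically; expanded, f = 4 t^{4} - 16 t^{2} x - 2 t^{2} + 16 x^{2} + 4 x.
Matching coefficients of the independent functions:
  [t^{2}]:  - 2 A^{2} = -2
  [t^{4}]:  - 2 A^{2} B = 4
  [x]:  - 2 A B = 4
  [x^{2}]:  - 2 B^{3} = 16
  [t^{2} x]:  - 4 A B^{2} = -16
Solving: A = 1, B = -2.
Check against the point condition:
  u(1, 0) = -2  ⟹  B = -2  ✓
Hence u(x, t) = t^{2} - 2 x.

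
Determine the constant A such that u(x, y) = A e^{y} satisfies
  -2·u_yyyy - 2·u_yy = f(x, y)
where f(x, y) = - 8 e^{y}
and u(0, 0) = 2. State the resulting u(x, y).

Answer: u(x, y) = 2 e^{y}

Derivation:
Substitute the ansatz u = A e^{y} into the left-hand side.
Derivatives of the ansatz:
  u_yyyy = A e^{y}
  u_yy = A e^{y}
Term by term:
  -2·u_yyyy = - 2 A e^{y}
  -2·u_yy = - 2 A e^{y}
So the left-hand side equals
  - 4 A e^{y}
This must equal f(x, y) = - 8 e^{y} identically.
Matching coefficients of the independent functions:
  [e^{y}]:  - 4 A = -8
Solving: A = 2.
Check against the point condition:
  u(0, 0) = 2  ⟹  A = 2  ✓
Hence u(x, y) = 2 e^{y}.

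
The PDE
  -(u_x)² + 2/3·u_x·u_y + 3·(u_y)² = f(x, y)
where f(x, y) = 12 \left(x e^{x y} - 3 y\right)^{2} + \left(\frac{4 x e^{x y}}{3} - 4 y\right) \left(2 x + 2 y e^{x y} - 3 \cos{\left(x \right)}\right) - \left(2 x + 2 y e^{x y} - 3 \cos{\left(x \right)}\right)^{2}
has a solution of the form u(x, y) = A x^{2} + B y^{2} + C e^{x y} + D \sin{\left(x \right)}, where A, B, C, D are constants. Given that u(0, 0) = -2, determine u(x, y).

Answer: u(x, y) = - x^{2} + 3 y^{2} - 2 e^{x y} + 3 \sin{\left(x \right)}

Derivation:
Substitute the ansatz u = A x^{2} + B y^{2} + C e^{x y} + D \sin{\left(x \right)} into the left-hand side.
Derivatives of the ansatz:
  u_x = 2 A x + C y e^{x y} + D \cos{\left(x \right)}
  u_y = 2 B y + C x e^{x y}
Term by term:
  -(u_x)² = - 4 A^{2} x^{2} - 4 A C x y e^{x y} - 4 A D x \cos{\left(x \right)} - C^{2} y^{2} e^{2 x y} - 2 C D y e^{x y} \cos{\left(x \right)} - D^{2} \cos^{2}{\left(x \right)}
  2/3·u_x·u_y = \frac{8 A B x y}{3} + \frac{4 A C x^{2} e^{x y}}{3} + \frac{4 B C y^{2} e^{x y}}{3} + \frac{4 B D y \cos{\left(x \right)}}{3} + \frac{2 C^{2} x y e^{2 x y}}{3} + \frac{2 C D x e^{x y} \cos{\left(x \right)}}{3}
  3·(u_y)² = 12 B^{2} y^{2} + 12 B C x y e^{x y} + 3 C^{2} x^{2} e^{2 x y}
So the left-hand side equals
  - 4 A^{2} x^{2} + \frac{8 A B x y}{3} + \frac{4 A C x^{2} e^{x y}}{3} - 4 A C x y e^{x y} - 4 A D x \cos{\left(x \right)} + 12 B^{2} y^{2} + 12 B C x y e^{x y} + \frac{4 B C y^{2} e^{x y}}{3} + \frac{4 B D y \cos{\left(x \right)}}{3} + 3 C^{2} x^{2} e^{2 x y} + \frac{2 C^{2} x y e^{2 x y}}{3} - C^{2} y^{2} e^{2 x y} + \frac{2 C D x e^{x y} \cos{\left(x \right)}}{3} - 2 C D y e^{x y} \cos{\left(x \right)} - D^{2} \cos^{2}{\left(x \right)}
This must equal f(x, y) identically; expanded, f = 12 x^{2} e^{2 x y} + \frac{8 x^{2} e^{x y}}{3} - 4 x^{2} + \frac{8 x y e^{2 x y}}{3} - 80 x y e^{x y} - 8 x y - 4 x e^{x y} \cos{\left(x \right)} + 12 x \cos{\left(x \right)} - 4 y^{2} e^{2 x y} - 8 y^{2} e^{x y} + 108 y^{2} + 12 y e^{x y} \cos{\left(x \right)} + 12 y \cos{\left(x \right)} - 9 \cos^{2}{\left(x \right)}.
Matching coefficients of the independent functions:
  [x^{2}]:  - 4 A^{2} = -4
  [y^{2}]:  12 B^{2} = 108
  [x y]:  \frac{8 A B}{3} = -8
  [x \cos{\left(x \right)}]:  - 4 A D = 12
  [x^{2} e^{x y}]:  \frac{4 A C}{3} = \frac{8}{3}
  [x^{2} e^{2 x y}]:  3 C^{2} = 12
  [y \cos{\left(x \right)}]:  \frac{4 B D}{3} = 12
  [y^{2} e^{x y}]:  \frac{4 B C}{3} = -8
  [y^{2} e^{2 x y}]:  - C^{2} = -4
  [x y e^{x y}]:  - 4 A C + 12 B C = -80
  [x y e^{2 x y}]:  \frac{2 C^{2}}{3} = \frac{8}{3}
  [x e^{x y} \cos{\left(x \right)}]:  \frac{2 C D}{3} = -4
  [y e^{x y} \cos{\left(x \right)}]:  - 2 C D = 12
  [\cos^{2}{\left(x \right)}]:  - D^{2} = -9
These equations allow (A, B, C, D) = (-1, 3, -2, 3) or (1, -3, 2, -3).
Impose the point condition(s):
  u(0, 0) = -2  ⟹  C = -2
Only A = -1, B = 3, C = -2, D = 3 satisfies everything.
Hence u(x, y) = - x^{2} + 3 y^{2} - 2 e^{x y} + 3 \sin{\left(x \right)}.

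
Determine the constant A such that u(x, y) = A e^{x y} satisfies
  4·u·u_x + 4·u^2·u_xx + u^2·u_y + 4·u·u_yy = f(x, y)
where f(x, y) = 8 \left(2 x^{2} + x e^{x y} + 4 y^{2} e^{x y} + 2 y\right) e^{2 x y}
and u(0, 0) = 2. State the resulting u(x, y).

Substitute the ansatz u = A e^{x y} into the left-hand side.
Derivatives of the ansatz:
  u_x = A y e^{x y}
  u_xx = A y^{2} e^{x y}
  u_y = A x e^{x y}
  u_yy = A x^{2} e^{x y}
Term by term:
  4·u·u_x = 4 A^{2} y e^{2 x y}
  4·u^2·u_xx = 4 A^{3} y^{2} e^{3 x y}
  u^2·u_y = A^{3} x e^{3 x y}
  4·u·u_yy = 4 A^{2} x^{2} e^{2 x y}
So the left-hand side equals
  A^{3} x e^{3 x y} + 4 A^{3} y^{2} e^{3 x y} + 4 A^{2} x^{2} e^{2 x y} + 4 A^{2} y e^{2 x y}
This must equal f(x, y) identically; expanded, f = 16 x^{2} e^{2 x y} + 8 x e^{3 x y} + 32 y^{2} e^{3 x y} + 16 y e^{2 x y}.
Matching coefficients of the independent functions:
  [x e^{3 x y}]:  A^{3} = 8
  [x^{2} e^{2 x y}, y e^{2 x y}]:  4 A^{2} = 16
  [y^{2} e^{3 x y}]:  4 A^{3} = 32
Solving: A = 2.
Check against the point condition:
  u(0, 0) = 2  ⟹  A = 2  ✓
Hence u(x, y) = 2 e^{x y}.

Answer: u(x, y) = 2 e^{x y}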